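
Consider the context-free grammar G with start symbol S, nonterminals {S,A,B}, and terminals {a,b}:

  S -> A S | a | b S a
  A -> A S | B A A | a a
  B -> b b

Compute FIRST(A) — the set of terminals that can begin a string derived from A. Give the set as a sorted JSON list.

FIRST iteration:
pass 1:
  A via A→a a: +{a}
  B via B→b b: +{b}
  S via S→A S: +{a}
  S via S→b S a: +{b}
  FIRST[S]={a,b}  FIRST[A]={a}  FIRST[B]={b}
pass 2:
  A via A→B A A: +{b}
  FIRST[S]={a,b}  FIRST[A]={a,b}  FIRST[B]={b}
pass 3: (no change)
  FIRST[S]={a,b}  FIRST[A]={a,b}  FIRST[B]={b}

FIRST(A) = ["a", "b"]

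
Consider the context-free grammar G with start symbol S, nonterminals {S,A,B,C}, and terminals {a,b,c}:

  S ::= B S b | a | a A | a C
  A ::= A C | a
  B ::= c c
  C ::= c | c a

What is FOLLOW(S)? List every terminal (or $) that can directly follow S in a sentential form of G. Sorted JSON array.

FIRST iteration:
round 1:
  A via A→a: +{a}
  B via B→c c: +{c}
  C via C→c: +{c}
  S via S→B S b: +{c}
  S via S→a: +{a}
  S: {a,c}  A: {a}  B: {c}  C: {c}
round 2: done
  S: {a,c}  A: {a}  B: {c}  C: {c}

FOLLOW iteration:
initialize: $ ∈ FOLLOW(S)
pass 1:
  A→A C: FOLLOW(A) ⊇ FIRST(C) = {c}; new: +{c}
  A→A C: FOLLOW(C) ⊇ FOLLOW(A) ⊇ {c}; new: +{c}
  S→B S b: FOLLOW(B) ⊇ FIRST(S) = {a,c}; new: +{a,c}
  S→B S b: FOLLOW(S) ⊇ FIRST(b) = {b}; new: +{b}
  S→a A: FOLLOW(A) ⊇ FOLLOW(S) ⊇ {$,b}; new: +{$,b}
  S→a C: FOLLOW(C) ⊇ FOLLOW(S) ⊇ {$,b}; new: +{$,b}
  FOLLOW[S]={$,b}  FOLLOW[A]={$,b,c}  FOLLOW[B]={a,c}  FOLLOW[C]={$,b,c}
pass 2: (no change)
  FOLLOW[S]={$,b}  FOLLOW[A]={$,b,c}  FOLLOW[B]={a,c}  FOLLOW[C]={$,b,c}

FOLLOW(S) = ["$", "b"]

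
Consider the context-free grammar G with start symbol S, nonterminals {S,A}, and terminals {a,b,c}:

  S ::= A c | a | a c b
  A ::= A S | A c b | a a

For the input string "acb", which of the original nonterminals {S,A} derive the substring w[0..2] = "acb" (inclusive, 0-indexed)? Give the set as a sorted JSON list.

CNF form of G:
  S -> A T0 | T2 X4 | a
  A -> A S | A X3 | T2 T2
  T0 -> c
  T1 -> b
  T2 -> a
  X3 -> T0 T1
  X4 -> T0 T1

Fill CYK table bottom-up (cells [i..j] with 0 ≤ i ≤ j ≤ 2 only):
  T[0,0] 'a' = {S,T2}  orig:{S}
  T[1,1] 'c' = {T0}  orig:{}
  T[2,2] 'b' = {T1}  orig:{}
  T[0,1] 'ac' = ∅
  T[1,2] 'cb' = {X3,X4}  orig:{}
  T[0,2] 'acb' = {S}

Original NTs in T[0,2] deriving "acb": ["S"]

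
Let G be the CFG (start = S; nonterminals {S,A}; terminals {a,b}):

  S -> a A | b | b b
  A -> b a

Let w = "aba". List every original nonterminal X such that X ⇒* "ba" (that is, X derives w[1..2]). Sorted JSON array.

Convert to CNF:
  S -> T0 T0 | T1 A | b
  A -> T0 T1
  T0 -> b
  T1 -> a

CYK table (by increasing span), restricted to cells inside w[1..2]:
  [1..1]={S,T0}  "b"  orig:{S}
  [2..2]={T1}  "a"  orig:{}
  [1..2]={A}  "ba"

Original NTs in T[1,2] deriving "ba": ["A"]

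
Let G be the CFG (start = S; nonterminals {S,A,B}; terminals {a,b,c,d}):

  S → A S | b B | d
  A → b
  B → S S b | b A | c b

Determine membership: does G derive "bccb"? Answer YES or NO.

Convert to CNF:
  S -> A S | T0 B | d
  A -> b
  B -> S X2 | T0 A | T1 T0
  T0 -> b
  T1 -> c
  X2 -> S T0

CYK fill:
  [0..0]={A,T0}  "b"  orig:{A}
  [1..1]={T1}  "c"  orig:{}
  [2..2]={T1}  "c"  orig:{}
  [3..3]={A,T0}  "b"  orig:{A}
  [0..1]=∅  "bc"
  [1..2]=∅  "cc"
  [2..3]={B}  "cb"
  [0..2]=∅  "bcc"
  [1..3]=∅  "ccb"
  [0..3]=∅  "bccb"

S ∉ T[0,3] ⇒ NO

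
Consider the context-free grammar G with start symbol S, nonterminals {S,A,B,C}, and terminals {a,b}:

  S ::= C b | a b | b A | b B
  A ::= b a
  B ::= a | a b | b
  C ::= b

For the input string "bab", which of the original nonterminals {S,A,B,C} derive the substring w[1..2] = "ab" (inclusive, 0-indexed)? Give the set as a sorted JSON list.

CNF form of G:
  S -> C T0 | T0 A | T0 B | T1 T0
  A -> T0 T1
  B -> T1 T0 | a | b
  C -> b
  T0 -> b
  T1 -> a

CYK fill — only the sub-triangle for w[1..2]:
  T[1,1] 'a' = {B,T1}  orig:{B}
  T[2,2] 'b' = {B,C,T0}  orig:{B,C}
  T[1,2] 'ab' = {B,S}

Original NTs in T[1,2] deriving "ab": ["B", "S"]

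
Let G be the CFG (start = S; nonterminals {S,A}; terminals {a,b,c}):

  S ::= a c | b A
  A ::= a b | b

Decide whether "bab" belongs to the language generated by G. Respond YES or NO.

Convert to CNF:
  S -> T0 T2 | T1 A
  A -> T0 T1 | b
  T0 -> a
  T1 -> b
  T2 -> c

Fill CYK table bottom-up:
  T[0,0] 'b' = {A,T1}  orig:{A}
  T[1,1] 'a' = {T0}  orig:{}
  T[2,2] 'b' = {A,T1}  orig:{A}
  T[0,1] 'ba' = ∅
  T[1,2] 'ab' = {A}
  T[0,2] 'bab' = {S}

S ∈ T[0,2] ⇒ YES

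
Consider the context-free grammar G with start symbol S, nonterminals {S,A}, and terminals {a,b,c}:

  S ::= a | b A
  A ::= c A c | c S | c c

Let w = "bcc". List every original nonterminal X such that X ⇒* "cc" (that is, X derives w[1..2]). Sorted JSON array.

CNF form of G:
  S -> T1 A | a
  A -> T0 S | T0 T0 | T0 X2
  T0 -> c
  T1 -> b
  X2 -> A T0

CYK fill (cells [i..j] with 1 ≤ i ≤ j ≤ 2 only):
  [1..1]={T0}  "c"  orig:{}
  [2..2]={T0}  "c"  orig:{}
  [1..2]={A}  "cc"

Original NTs in T[1,2] deriving "cc": ["A"]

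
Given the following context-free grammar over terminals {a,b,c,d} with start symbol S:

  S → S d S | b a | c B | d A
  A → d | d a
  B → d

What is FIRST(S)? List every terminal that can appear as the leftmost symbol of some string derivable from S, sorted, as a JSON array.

Compute FIRST by fixpoint:
iter 1:
  A via A→d: +{d}
  B via B→d: +{d}
  S via S→b a: +{b}
  S via S→c B: +{c}
  S via S→d A: +{d}
  FIRST(S)={b,c,d}  FIRST(A)={d}  FIRST(B)={d}
iter 2: (no change)
  FIRST(S)={b,c,d}  FIRST(A)={d}  FIRST(B)={d}

FIRST(S) = ["b", "c", "d"]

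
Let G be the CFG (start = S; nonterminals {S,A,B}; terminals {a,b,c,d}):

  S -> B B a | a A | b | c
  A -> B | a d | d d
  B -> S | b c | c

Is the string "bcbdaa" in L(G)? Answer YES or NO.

CNF form of G:
  S -> B X6 | T0 A | b | c
  A -> B X4 | T0 A | T0 T1 | T1 T1 | T2 T3 | b | c
  B -> B X5 | T0 A | T2 T3 | b | c
  T0 -> a
  T1 -> d
  T2 -> b
  T3 -> c
  X4 -> B T0
  X5 -> B T0
  X6 -> B T0

Fill CYK table bottom-up:
  T[0,0] 'b' = {A,B,S,T2}  orig:{A,B,S}
  T[1,1] 'c' = {A,B,S,T3}  orig:{A,B,S}
  T[2,2] 'b' = {A,B,S,T2}  orig:{A,B,S}
  T[3,3] 'd' = {T1}  orig:{}
  T[4,4] 'a' = {T0}  orig:{}
  T[5,5] 'a' = {T0}  orig:{}
  T[0,1] 'bc' = {A,B}
  T[1,2] 'cb' = ∅
  T[2,3] 'bd' = ∅
  T[3,4] 'da' = ∅
  T[4,5] 'aa' = ∅
  T[0,2] 'bcb' = ∅
  T[1,3] 'cbd' = ∅
  T[2,4] 'bda' = ∅
  T[3,5] 'daa' = ∅
  T[0,3] 'bcbd' = ∅
  T[1,4] 'cbda' = ∅
  T[2,5] 'bdaa' = ∅
  T[0,4] 'bcbda' = ∅
  T[1,5] 'cbdaa' = ∅
  T[0,5] 'bcbdaa' = ∅

S ∉ T[0,5] ⇒ NO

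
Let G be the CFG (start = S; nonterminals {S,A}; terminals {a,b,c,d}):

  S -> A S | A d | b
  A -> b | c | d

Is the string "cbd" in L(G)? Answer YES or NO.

CNF form of G:
  S -> A S | A T0 | b
  A -> b | c | d
  T0 -> d

CYK table (by increasing span):
  [0..0]={A}  "c"
  [1..1]={A,S}  "b"
  [2..2]={A,T0}  "d"  orig:{A}
  [0..1]={S}  "cb"
  [1..2]={S}  "bd"
  [0..2]={S}  "cbd"

S ∈ T[0,2] ⇒ YES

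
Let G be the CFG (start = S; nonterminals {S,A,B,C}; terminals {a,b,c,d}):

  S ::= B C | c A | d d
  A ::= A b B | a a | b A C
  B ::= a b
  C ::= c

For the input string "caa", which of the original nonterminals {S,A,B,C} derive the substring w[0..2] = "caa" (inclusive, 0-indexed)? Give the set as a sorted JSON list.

CNF form of G:
  S -> B C | T2 A | T3 T3
  A -> A X4 | T0 X5 | T1 T1
  B -> T1 T0
  C -> c
  T0 -> b
  T1 -> a
  T2 -> c
  T3 -> d
  X4 -> T0 B
  X5 -> A C

CYK table (by increasing span) (cells [i..j] with 0 ≤ i ≤ j ≤ 2 only):
  T[0,0] 'c' = {C,T2}  orig:{C}
  T[1,1] 'a' = {T1}  orig:{}
  T[2,2] 'a' = {T1}  orig:{}
  T[0,1] 'ca' = ∅
  T[1,2] 'aa' = {A}
  T[0,2] 'caa' = {S}

Original NTs in T[0,2] deriving "caa": ["S"]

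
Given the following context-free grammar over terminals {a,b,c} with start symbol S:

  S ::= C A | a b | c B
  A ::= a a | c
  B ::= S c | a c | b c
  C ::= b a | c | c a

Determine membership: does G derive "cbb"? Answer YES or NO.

CNF form of G:
  S -> C A | T0 T2 | T1 B
  A -> T0 T0 | c
  B -> S T1 | T0 T1 | T2 T1
  C -> T1 T0 | T2 T0 | c
  T0 -> a
  T1 -> c
  T2 -> b

CYK table (by increasing span):
  [0..0]={A,C,T1}  "c"  orig:{A,C}
  [1..1]={T2}  "b"  orig:{}
  [2..2]={T2}  "b"  orig:{}
  [0..1]=∅  "cb"
  [1..2]=∅  "bb"
  [0..2]=∅  "cbb"

S ∉ T[0,2] ⇒ NO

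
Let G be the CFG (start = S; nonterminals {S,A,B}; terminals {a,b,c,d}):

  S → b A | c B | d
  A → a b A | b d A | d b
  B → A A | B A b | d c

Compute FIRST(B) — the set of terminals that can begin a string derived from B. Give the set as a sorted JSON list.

Compute FIRST by fixpoint:
pass 1:
  A via A→a b A: +{a}
  A via A→b d A: +{b}
  A via A→d b: +{d}
  B via B→A A: +{a,b,d}
  S via S→b A: +{b}
  S via S→c B: +{c}
  S via S→d: +{d}
  FIRST(S)={b,c,d}  FIRST(A)={a,b,d}  FIRST(B)={a,b,d}
pass 2: done
  FIRST(S)={b,c,d}  FIRST(A)={a,b,d}  FIRST(B)={a,b,d}

FIRST(B) = ["a", "b", "d"]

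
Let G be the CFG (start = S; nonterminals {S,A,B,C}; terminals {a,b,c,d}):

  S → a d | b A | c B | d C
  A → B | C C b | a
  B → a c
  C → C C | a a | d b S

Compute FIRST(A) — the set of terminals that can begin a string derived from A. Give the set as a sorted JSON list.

Compute FIRST by fixpoint:
[1]
  A via A→a: +{a}
  B via B→a c: +{a}
  C via C→a a: +{a}
  C via C→d b S: +{d}
  S via S→a d: +{a}
  S via S→b A: +{b}
  S via S→c B: +{c}
  S via S→d C: +{d}
  FIRST[S]={a,b,c,d}  FIRST[A]={a}  FIRST[B]={a}  FIRST[C]={a,d}
[2]
  A via A→C C b: +{d}
  FIRST[S]={a,b,c,d}  FIRST[A]={a,d}  FIRST[B]={a}  FIRST[C]={a,d}
[3] (no change)
  FIRST[S]={a,b,c,d}  FIRST[A]={a,d}  FIRST[B]={a}  FIRST[C]={a,d}

FIRST(A) = ["a", "d"]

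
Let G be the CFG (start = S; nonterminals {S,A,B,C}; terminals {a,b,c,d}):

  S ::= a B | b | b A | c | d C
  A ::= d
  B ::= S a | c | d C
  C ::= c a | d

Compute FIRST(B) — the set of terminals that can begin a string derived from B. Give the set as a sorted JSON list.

Compute FIRST by fixpoint:
round 1:
  A via A→d: +{d}
  B via B→c: +{c}
  B via B→d C: +{d}
  C via C→c a: +{c}
  C via C→d: +{d}
  S via S→a B: +{a}
  S via S→b: +{b}
  S via S→c: +{c}
  S via S→d C: +{d}
  FIRST[S]={a,b,c,d}  FIRST[A]={d}  FIRST[B]={c,d}  FIRST[C]={c,d}
round 2:
  B via B→S a: +{a,b}
  FIRST[S]={a,b,c,d}  FIRST[A]={d}  FIRST[B]={a,b,c,d}  FIRST[C]={c,d}
round 3: (no change)
  FIRST[S]={a,b,c,d}  FIRST[A]={d}  FIRST[B]={a,b,c,d}  FIRST[C]={c,d}

FIRST(B) = ["a", "b", "c", "d"]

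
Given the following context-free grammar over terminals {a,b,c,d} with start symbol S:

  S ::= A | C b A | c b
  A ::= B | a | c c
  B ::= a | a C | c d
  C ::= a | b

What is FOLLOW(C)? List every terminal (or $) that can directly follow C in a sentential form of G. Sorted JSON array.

FIRST sets, iterate to fixpoint:
pass 1:
  A via A→a: +{a}
  A via A→c c: +{c}
  B via B→a: +{a}
  B via B→c d: +{c}
  C via C→a: +{a}
  C via C→b: +{b}
  S via S→A: +{a,c}
  S via S→C b A: +{b}
  FIRST(S)={a,b,c}  FIRST(A)={a,c}  FIRST(B)={a,c}  FIRST(C)={a,b}
pass 2: — fixpoint
  FIRST(S)={a,b,c}  FIRST(A)={a,c}  FIRST(B)={a,c}  FIRST(C)={a,b}

FOLLOW iteration:
initialize: $ ∈ FOLLOW(S)
iter 1:
  S→A: FOLLOW(A) ⊇ FOLLOW(S) ⊇ {$}; new: +{$}
  S→C b A: FOLLOW(C) ⊇ FIRST(b) = {b}; new: +{b}
  S: {$}  A: {$}  B: {}  C: {b}
iter 2:
  A→B: FOLLOW(B) ⊇ FOLLOW(A) ⊇ {$}; new: +{$}
  B→a C: FOLLOW(C) ⊇ FOLLOW(B) ⊇ {$}; new: +{$}
  S: {$}  A: {$}  B: {$}  C: {$,b}
iter 3: done
  S: {$}  A: {$}  B: {$}  C: {$,b}

FOLLOW(C) = ["$", "b"]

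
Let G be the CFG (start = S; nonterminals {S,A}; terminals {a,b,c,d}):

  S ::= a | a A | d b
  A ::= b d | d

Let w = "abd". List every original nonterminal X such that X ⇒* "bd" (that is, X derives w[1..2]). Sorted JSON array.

CNF form of G:
  S -> T1 T0 | T2 A | a
  A -> T0 T1 | d
  T0 -> b
  T1 -> d
  T2 -> a

Fill CYK table bottom-up (cells [i..j] with 1 ≤ i ≤ j ≤ 2 only):
  [1..1]={T0}  "b"  orig:{}
  [2..2]={A,T1}  "d"  orig:{A}
  [1..2]={A}  "bd"

Original NTs in T[1,2] deriving "bd": ["A"]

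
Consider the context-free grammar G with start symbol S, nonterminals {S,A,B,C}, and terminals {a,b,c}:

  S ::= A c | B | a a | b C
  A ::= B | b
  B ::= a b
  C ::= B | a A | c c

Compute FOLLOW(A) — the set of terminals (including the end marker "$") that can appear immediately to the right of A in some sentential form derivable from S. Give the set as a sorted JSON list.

FIRST sets, iterate to fixpoint:
iter 1:
  A via A→b: +{b}
  B via B→a b: +{a}
  C via C→B: +{a}
  C via C→c c: +{c}
  S via S→A c: +{b}
  S via S→B: +{a}
  S: {a,b}  A: {b}  B: {a}  C: {a,c}
iter 2:
  A via A→B: +{a}
  S: {a,b}  A: {a,b}  B: {a}  C: {a,c}
iter 3: done
  S: {a,b}  A: {a,b}  B: {a}  C: {a,c}

FOLLOW sets:
FOLLOW(S) := {$}
[1]
  S→A c: FOLLOW(A) ⊇ FIRST(c) = {c}; new: +{c}
  S→B: FOLLOW(B) ⊇ FOLLOW(S) ⊇ {$}; new: +{$}
  S→b C: FOLLOW(C) ⊇ FOLLOW(S) ⊇ {$}; new: +{$}
  FOLLOW[S]={$}  FOLLOW[A]={c}  FOLLOW[B]={$}  FOLLOW[C]={$}
[2]
  A→B: FOLLOW(B) ⊇ FOLLOW(A) ⊇ {c}; new: +{c}
  C→a A: FOLLOW(A) ⊇ FOLLOW(C) ⊇ {$}; new: +{$}
  FOLLOW[S]={$}  FOLLOW[A]={$,c}  FOLLOW[B]={$,c}  FOLLOW[C]={$}
[3] (no change)
  FOLLOW[S]={$}  FOLLOW[A]={$,c}  FOLLOW[B]={$,c}  FOLLOW[C]={$}

FOLLOW(A) = ["$", "c"]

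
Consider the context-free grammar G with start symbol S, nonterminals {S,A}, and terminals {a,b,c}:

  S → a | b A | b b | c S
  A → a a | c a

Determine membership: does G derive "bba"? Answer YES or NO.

CNF form of G:
  S -> T1 S | T2 A | T2 T2 | a
  A -> T0 T0 | T1 T0
  T0 -> a
  T1 -> c
  T2 -> b

CYK table (by increasing span):
  T[0,0] 'b' = {T2}  orig:{}
  T[1,1] 'b' = {T2}  orig:{}
  T[2,2] 'a' = {S,T0}  orig:{S}
  T[0,1] 'bb' = {S}
  T[1,2] 'ba' = ∅
  T[0,2] 'bba' = ∅

S ∉ T[0,2] ⇒ NO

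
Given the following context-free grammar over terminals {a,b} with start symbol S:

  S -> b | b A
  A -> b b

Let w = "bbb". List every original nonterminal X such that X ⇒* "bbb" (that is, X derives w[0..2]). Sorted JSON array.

CNF form of G:
  S -> T0 A | b
  A -> T0 T0
  T0 -> b

Fill CYK table bottom-up — only the sub-triangle for w[0..2]:
  T[0,0] 'b' = {S,T0}  orig:{S}
  T[1,1] 'b' = {S,T0}  orig:{S}
  T[2,2] 'b' = {S,T0}  orig:{S}
  T[0,1] 'bb' = {A}
  T[1,2] 'bb' = {A}
  T[0,2] 'bbb' = {S}

Original NTs in T[0,2] deriving "bbb": ["S"]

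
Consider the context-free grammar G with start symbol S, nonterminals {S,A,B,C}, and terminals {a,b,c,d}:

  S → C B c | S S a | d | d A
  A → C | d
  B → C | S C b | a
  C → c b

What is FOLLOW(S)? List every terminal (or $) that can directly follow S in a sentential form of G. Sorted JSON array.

FIRST sets, iterate to fixpoint:
round 1:
  A via A→d: +{d}
  B via B→a: +{a}
  C via C→c b: +{c}
  S via S→C B c: +{c}
  S via S→d: +{d}
  FIRST[S]={c,d}  FIRST[A]={d}  FIRST[B]={a}  FIRST[C]={c}
round 2:
  A via A→C: +{c}
  B via B→C: +{c}
  B via B→S C b: +{d}
  FIRST[S]={c,d}  FIRST[A]={c,d}  FIRST[B]={a,c,d}  FIRST[C]={c}
round 3: (stable)
  FIRST[S]={c,d}  FIRST[A]={c,d}  FIRST[B]={a,c,d}  FIRST[C]={c}

FOLLOW sets:
seed FOLLOW(S) with $
pass 1:
  B→S C b: FOLLOW(S) ⊇ FIRST(C) = {c}; new: +{c}
  B→S C b: FOLLOW(C) ⊇ FIRST(b) = {b}; new: +{b}
  S→C B c: FOLLOW(C) ⊇ FIRST(B) = {a,c,d}; new: +{a,c,d}
  S→C B c: FOLLOW(B) ⊇ FIRST(c) = {c}; new: +{c}
  S→S S a: FOLLOW(S) ⊇ FIRST(S) = {c,d}; new: +{d}
  S→S S a: FOLLOW(S) ⊇ FIRST(a) = {a}; new: +{a}
  S→d A: FOLLOW(A) ⊇ FOLLOW(S) ⊇ {$,a,c,d}; new: +{$,a,c,d}
  FOLLOW(S)={$,a,c,d}  FOLLOW(A)={$,a,c,d}  FOLLOW(B)={c}  FOLLOW(C)={a,b,c,d}
pass 2:
  A→C: FOLLOW(C) ⊇ FOLLOW(A) ⊇ {$,a,c,d}; new: +{$}
  FOLLOW(S)={$,a,c,d}  FOLLOW(A)={$,a,c,d}  FOLLOW(B)={c}  FOLLOW(C)={$,a,b,c,d}
pass 3: (no change)
  FOLLOW(S)={$,a,c,d}  FOLLOW(A)={$,a,c,d}  FOLLOW(B)={c}  FOLLOW(C)={$,a,b,c,d}

FOLLOW(S) = ["$", "a", "c", "d"]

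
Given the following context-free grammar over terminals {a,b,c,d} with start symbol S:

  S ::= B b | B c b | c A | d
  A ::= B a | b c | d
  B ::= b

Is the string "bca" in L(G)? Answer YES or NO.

CNF form of G:
  S -> B T1 | B X3 | T2 A | d
  A -> B T0 | T1 T2 | d
  B -> b
  T0 -> a
  T1 -> b
  T2 -> c
  X3 -> T2 T1

CYK fill:
  cell(0,0) b: {B,T1}  orig:{B}
  cell(1,1) c: {T2}  orig:{}
  cell(2,2) a: {T0}  orig:{}
  cell(0,1) bc: {A}
  cell(1,2) ca: ∅
  cell(0,2) bca: ∅

S ∉ T[0,2] ⇒ NO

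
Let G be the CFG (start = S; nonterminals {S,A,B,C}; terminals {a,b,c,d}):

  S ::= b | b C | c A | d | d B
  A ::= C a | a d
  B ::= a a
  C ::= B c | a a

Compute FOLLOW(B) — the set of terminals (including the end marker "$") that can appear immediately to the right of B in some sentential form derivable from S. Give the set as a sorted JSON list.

Compute FIRST by fixpoint:
iter 1:
  A via A→a d: +{a}
  B via B→a a: +{a}
  C via C→B c: +{a}
  S via S→b: +{b}
  S via S→c A: +{c}
  S via S→d: +{d}
  FIRST(S)={b,c,d}  FIRST(A)={a}  FIRST(B)={a}  FIRST(C)={a}
iter 2: — fixpoint
  FIRST(S)={b,c,d}  FIRST(A)={a}  FIRST(B)={a}  FIRST(C)={a}

FOLLOW sets:
initialize: $ ∈ FOLLOW(S)
[1]
  A→C a: FOLLOW(C) ⊇ FIRST(a) = {a}; new: +{a}
  C→B c: FOLLOW(B) ⊇ FIRST(c) = {c}; new: +{c}
  S→b C: FOLLOW(C) ⊇ FOLLOW(S) ⊇ {$}; new: +{$}
  S→c A: FOLLOW(A) ⊇ FOLLOW(S) ⊇ {$}; new: +{$}
  S→d B: FOLLOW(B) ⊇ FOLLOW(S) ⊇ {$}; new: +{$}
  S: {$}  A: {$}  B: {$,c}  C: {$,a}
[2] done
  S: {$}  A: {$}  B: {$,c}  C: {$,a}

FOLLOW(B) = ["$", "c"]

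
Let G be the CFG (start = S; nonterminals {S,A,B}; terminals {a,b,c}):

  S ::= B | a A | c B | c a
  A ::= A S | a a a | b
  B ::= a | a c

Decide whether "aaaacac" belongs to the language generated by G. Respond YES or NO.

CNF form of G:
  S -> T0 A | T0 T1 | T1 B | T1 T0 | a
  A -> A S | T0 X2 | b
  B -> T0 T1 | a
  T0 -> a
  T1 -> c
  X2 -> T0 T0

CYK table (by increasing span):
  [0..0]={B,S,T0}  "a"  orig:{B,S}
  [1..1]={B,S,T0}  "a"  orig:{B,S}
  [2..2]={B,S,T0}  "a"  orig:{B,S}
  [3..3]={B,S,T0}  "a"  orig:{B,S}
  [4..4]={T1}  "c"  orig:{}
  [5..5]={B,S,T0}  "a"  orig:{B,S}
  [6..6]={T1}  "c"  orig:{}
  [0..1]={X2}  "aa"  orig:{}
  [1..2]={X2}  "aa"  orig:{}
  [2..3]={X2}  "aa"  orig:{}
  [3..4]={B,S}  "ac"
  [4..5]={S}  "ca"
  [5..6]={B,S}  "ac"
  [0..2]={A}  "aaa"
  [1..3]={A}  "aaa"
  [2..4]=∅  "aac"
  [3..5]=∅  "aca"
  [4..6]={S}  "cac"
  [0..3]={A,S}  "aaaa"
  [1..4]=∅  "aaac"
  [2..5]=∅  "aaca"
  [3..6]=∅  "acac"
  [0..4]={A}  "aaaac"
  [1..5]={A}  "aaaca"
  [2..6]=∅  "aacac"
  [0..5]={A,S}  "aaaaca"
  [1..6]={A}  "aaacac"
  [0..6]={A,S}  "aaaacac"

S ∈ T[0,6] ⇒ YES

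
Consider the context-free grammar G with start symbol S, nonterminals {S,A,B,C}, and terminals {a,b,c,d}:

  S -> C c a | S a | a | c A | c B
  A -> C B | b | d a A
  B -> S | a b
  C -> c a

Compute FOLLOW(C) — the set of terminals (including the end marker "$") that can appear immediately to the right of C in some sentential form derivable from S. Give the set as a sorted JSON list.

FIRST sets, iterate to fixpoint:
[1]
  A via A→b: +{b}
  A via A→d a A: +{d}
  B via B→a b: +{a}
  C via C→c a: +{c}
  S via S→C c a: +{c}
  S via S→a: +{a}
  FIRST[S]={a,c}  FIRST[A]={b,d}  FIRST[B]={a}  FIRST[C]={c}
[2]
  A via A→C B: +{c}
  B via B→S: +{c}
  FIRST[S]={a,c}  FIRST[A]={b,c,d}  FIRST[B]={a,c}  FIRST[C]={c}
[3] — fixpoint
  FIRST[S]={a,c}  FIRST[A]={b,c,d}  FIRST[B]={a,c}  FIRST[C]={c}

FOLLOW iteration:
seed FOLLOW(S) with $
[1]
  A→C B: FOLLOW(C) ⊇ FIRST(B) = {a,c}; new: +{a,c}
  S→S a: FOLLOW(S) ⊇ FIRST(a) = {a}; new: +{a}
  S→c A: FOLLOW(A) ⊇ FOLLOW(S) ⊇ {$,a}; new: +{$,a}
  S→c B: FOLLOW(B) ⊇ FOLLOW(S) ⊇ {$,a}; new: +{$,a}
  FOLLOW(S)={$,a}  FOLLOW(A)={$,a}  FOLLOW(B)={$,a}  FOLLOW(C)={a,c}
[2] (no change)
  FOLLOW(S)={$,a}  FOLLOW(A)={$,a}  FOLLOW(B)={$,a}  FOLLOW(C)={a,c}

FOLLOW(C) = ["a", "c"]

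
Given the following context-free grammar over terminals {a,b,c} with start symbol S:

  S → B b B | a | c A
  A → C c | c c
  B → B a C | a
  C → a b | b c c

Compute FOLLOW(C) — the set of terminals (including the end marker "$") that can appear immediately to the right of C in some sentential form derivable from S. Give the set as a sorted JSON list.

FIRST iteration:
round 1:
  A via A→c c: +{c}
  B via B→a: +{a}
  C via C→a b: +{a}
  C via C→b c c: +{b}
  S via S→B b B: +{a}
  S via S→c A: +{c}
  FIRST(S)={a,c}  FIRST(A)={c}  FIRST(B)={a}  FIRST(C)={a,b}
round 2:
  A via A→C c: +{a,b}
  FIRST(S)={a,c}  FIRST(A)={a,b,c}  FIRST(B)={a}  FIRST(C)={a,b}
round 3: — fixpoint
  FIRST(S)={a,c}  FIRST(A)={a,b,c}  FIRST(B)={a}  FIRST(C)={a,b}

FOLLOW iteration:
FOLLOW(S) := {$}
iter 1:
  A→C c: FOLLOW(C) ⊇ FIRST(c) = {c}; new: +{c}
  B→B a C: FOLLOW(B) ⊇ FIRST(a) = {a}; new: +{a}
  B→B a C: FOLLOW(C) ⊇ FOLLOW(B) ⊇ {a}; new: +{a}
  S→B b B: FOLLOW(B) ⊇ FIRST(b) = {b}; new: +{b}
  S→B b B: FOLLOW(B) ⊇ FOLLOW(S) ⊇ {$}; new: +{$}
  S→c A: FOLLOW(A) ⊇ FOLLOW(S) ⊇ {$}; new: +{$}
  FOLLOW[S]={$}  FOLLOW[A]={$}  FOLLOW[B]={$,a,b}  FOLLOW[C]={a,c}
iter 2:
  B→B a C: FOLLOW(C) ⊇ FOLLOW(B) ⊇ {$,a,b}; new: +{$,b}
  FOLLOW[S]={$}  FOLLOW[A]={$}  FOLLOW[B]={$,a,b}  FOLLOW[C]={$,a,b,c}
iter 3: (stable)
  FOLLOW[S]={$}  FOLLOW[A]={$}  FOLLOW[B]={$,a,b}  FOLLOW[C]={$,a,b,c}

FOLLOW(C) = ["$", "a", "b", "c"]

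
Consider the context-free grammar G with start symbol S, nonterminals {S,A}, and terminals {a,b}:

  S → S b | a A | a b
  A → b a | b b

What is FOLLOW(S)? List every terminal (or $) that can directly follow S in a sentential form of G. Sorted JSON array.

FIRST sets, iterate to fixpoint:
iter 1:
  A via A→b a: +{b}
  S via S→a A: +{a}
  FIRST(S)={a}  FIRST(A)={b}
iter 2: — fixpoint
  FIRST(S)={a}  FIRST(A)={b}

Compute FOLLOW by fixpoint:
seed FOLLOW(S) with $
[1]
  S→S b: FOLLOW(S) ⊇ FIRST(b) = {b}; new: +{b}
  S→a A: FOLLOW(A) ⊇ FOLLOW(S) ⊇ {$,b}; new: +{$,b}
  S: {$,b}  A: {$,b}
[2] done
  S: {$,b}  A: {$,b}

FOLLOW(S) = ["$", "b"]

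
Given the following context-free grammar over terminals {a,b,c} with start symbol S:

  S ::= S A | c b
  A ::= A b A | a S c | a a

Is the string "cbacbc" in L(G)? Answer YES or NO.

Convert to CNF:
  S -> S A | T2 T0
  A -> A X3 | T1 T1 | T1 X4
  T0 -> b
  T1 -> a
  T2 -> c
  X3 -> T0 A
  X4 -> S T2

CYK fill:
  [0..0]={T2}  "c"  orig:{}
  [1..1]={T0}  "b"  orig:{}
  [2..2]={T1}  "a"  orig:{}
  [3..3]={T2}  "c"  orig:{}
  [4..4]={T0}  "b"  orig:{}
  [5..5]={T2}  "c"  orig:{}
  [0..1]={S}  "cb"
  [1..2]=∅  "ba"
  [2..3]=∅  "ac"
  [3..4]={S}  "cb"
  [4..5]=∅  "bc"
  [0..2]=∅  "cba"
  [1..3]=∅  "bac"
  [2..4]=∅  "acb"
  [3..5]={X4}  "cbc"  orig:{}
  [0..3]=∅  "cbac"
  [1..4]=∅  "bacb"
  [2..5]={A}  "acbc"
  [0..4]=∅  "cbacb"
  [1..5]={X3}  "bacbc"  orig:{}
  [0..5]={S}  "cbacbc"

S ∈ T[0,5] ⇒ YES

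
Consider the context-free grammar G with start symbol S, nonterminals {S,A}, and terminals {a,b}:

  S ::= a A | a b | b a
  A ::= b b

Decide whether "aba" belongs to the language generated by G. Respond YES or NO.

Convert to CNF:
  S -> T0 T1 | T1 A | T1 T0
  A -> T0 T0
  T0 -> b
  T1 -> a

Fill CYK table bottom-up:
  [0..0]={T1}  "a"  orig:{}
  [1..1]={T0}  "b"  orig:{}
  [2..2]={T1}  "a"  orig:{}
  [0..1]={S}  "ab"
  [1..2]={S}  "ba"
  [0..2]=∅  "aba"

S ∉ T[0,2] ⇒ NO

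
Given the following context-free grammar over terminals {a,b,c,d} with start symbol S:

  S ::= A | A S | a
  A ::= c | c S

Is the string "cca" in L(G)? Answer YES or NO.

CNF form of G:
  S -> A S | T0 S | a | c
  A -> T0 S | c
  T0 -> c

CYK table (by increasing span):
  T[0,0] 'c' = {A,S,T0}  orig:{A,S}
  T[1,1] 'c' = {A,S,T0}  orig:{A,S}
  T[2,2] 'a' = {S}
  T[0,1] 'cc' = {A,S}
  T[1,2] 'ca' = {A,S}
  T[0,2] 'cca' = {A,S}

S ∈ T[0,2] ⇒ YES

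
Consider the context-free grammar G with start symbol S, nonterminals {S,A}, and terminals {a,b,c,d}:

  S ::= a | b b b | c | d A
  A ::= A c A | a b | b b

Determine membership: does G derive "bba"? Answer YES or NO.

CNF form of G:
  S -> T2 X5 | T3 A | a | c
  A -> A X4 | T1 T2 | T2 T2
  T0 -> c
  T1 -> a
  T2 -> b
  T3 -> d
  X4 -> T0 A
  X5 -> T2 T2

CYK table (by increasing span):
  T[0,0] 'b' = {T2}  orig:{}
  T[1,1] 'b' = {T2}  orig:{}
  T[2,2] 'a' = {S,T1}  orig:{S}
  T[0,1] 'bb' = {A,X5}  orig:{A}
  T[1,2] 'ba' = ∅
  T[0,2] 'bba' = ∅

S ∉ T[0,2] ⇒ NO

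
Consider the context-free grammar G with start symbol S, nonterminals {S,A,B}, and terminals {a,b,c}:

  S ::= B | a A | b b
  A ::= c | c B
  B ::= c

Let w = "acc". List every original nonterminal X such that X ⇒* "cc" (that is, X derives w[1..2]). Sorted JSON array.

Convert to CNF:
  S -> T1 A | T2 T2 | c
  A -> T0 B | c
  B -> c
  T0 -> c
  T1 -> a
  T2 -> b

CYK table (by increasing span) — only the sub-triangle for w[1..2]:
  cell(1,1) c: {A,B,S,T0}  orig:{A,B,S}
  cell(2,2) c: {A,B,S,T0}  orig:{A,B,S}
  cell(1,2) cc: {A}

Original NTs in T[1,2] deriving "cc": ["A"]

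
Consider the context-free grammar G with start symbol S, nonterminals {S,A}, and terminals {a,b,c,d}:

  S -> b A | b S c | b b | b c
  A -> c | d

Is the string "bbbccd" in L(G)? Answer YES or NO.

Convert to CNF:
  S -> T0 A | T0 T0 | T0 T1 | T0 X2
  A -> c | d
  T0 -> b
  T1 -> c
  X2 -> S T1

CYK fill:
  cell(0,0) b: {T0}  orig:{}
  cell(1,1) b: {T0}  orig:{}
  cell(2,2) b: {T0}  orig:{}
  cell(3,3) c: {A,T1}  orig:{A}
  cell(4,4) c: {A,T1}  orig:{A}
  cell(5,5) d: {A}
  cell(0,1) bb: {S}
  cell(1,2) bb: {S}
  cell(2,3) bc: {S}
  cell(3,4) cc: ∅
  cell(4,5) cd: ∅
  cell(0,2) bbb: ∅
  cell(1,3) bbc: {X2}  orig:{}
  cell(2,4) bcc: {X2}  orig:{}
  cell(3,5) ccd: ∅
  cell(0,3) bbbc: {S}
  cell(1,4) bbcc: {S}
  cell(2,5) bccd: ∅
  cell(0,4) bbbcc: {X2}  orig:{}
  cell(1,5) bbccd: ∅
  cell(0,5) bbbccd: ∅

S ∉ T[0,5] ⇒ NO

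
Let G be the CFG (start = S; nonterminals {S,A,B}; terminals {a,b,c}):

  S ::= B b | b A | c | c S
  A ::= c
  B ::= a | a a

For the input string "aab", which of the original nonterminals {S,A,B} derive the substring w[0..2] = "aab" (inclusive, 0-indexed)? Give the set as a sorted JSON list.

Convert to CNF:
  S -> B T1 | T1 A | T2 S | c
  A -> c
  B -> T0 T0 | a
  T0 -> a
  T1 -> b
  T2 -> c

CYK fill (cells [i..j] with 0 ≤ i ≤ j ≤ 2 only):
  [0..0]={B,T0}  "a"  orig:{B}
  [1..1]={B,T0}  "a"  orig:{B}
  [2..2]={T1}  "b"  orig:{}
  [0..1]={B}  "aa"
  [1..2]={S}  "ab"
  [0..2]={S}  "aab"

Original NTs in T[0,2] deriving "aab": ["S"]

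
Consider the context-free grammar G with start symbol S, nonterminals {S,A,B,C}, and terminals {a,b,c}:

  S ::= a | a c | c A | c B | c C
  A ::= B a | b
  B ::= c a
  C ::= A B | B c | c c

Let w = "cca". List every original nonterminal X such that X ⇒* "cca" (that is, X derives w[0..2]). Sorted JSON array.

Convert to CNF:
  S -> T0 T1 | T1 A | T1 B | T1 C | a
  A -> B T0 | b
  B -> T1 T0
  C -> A B | B T1 | T1 T1
  T0 -> a
  T1 -> c

Fill CYK table bottom-up — only the sub-triangle for w[0..2]:
  cell(0,0) c: {T1}  orig:{}
  cell(1,1) c: {T1}  orig:{}
  cell(2,2) a: {S,T0}  orig:{S}
  cell(0,1) cc: {C}
  cell(1,2) ca: {B}
  cell(0,2) cca: {S}

Original NTs in T[0,2] deriving "cca": ["S"]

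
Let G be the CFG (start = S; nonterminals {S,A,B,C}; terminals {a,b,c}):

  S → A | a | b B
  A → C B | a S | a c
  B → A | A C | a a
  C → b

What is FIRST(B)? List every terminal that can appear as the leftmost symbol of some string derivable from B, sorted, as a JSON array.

FIRST iteration:
[1]
  A via A→a S: +{a}
  B via B→A: +{a}
  C via C→b: +{b}
  S via S→A: +{a}
  S via S→b B: +{b}
  S: {a,b}  A: {a}  B: {a}  C: {b}
[2]
  A via A→C B: +{b}
  B via B→A: +{b}
  S: {a,b}  A: {a,b}  B: {a,b}  C: {b}
[3] (no change)
  S: {a,b}  A: {a,b}  B: {a,b}  C: {b}

FIRST(B) = ["a", "b"]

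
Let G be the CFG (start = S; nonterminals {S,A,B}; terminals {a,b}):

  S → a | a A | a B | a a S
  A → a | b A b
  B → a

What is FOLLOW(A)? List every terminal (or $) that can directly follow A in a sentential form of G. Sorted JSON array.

FIRST iteration:
pass 1:
  A via A→a: +{a}
  A via A→b A b: +{b}
  B via B→a: +{a}
  S via S→a: +{a}
  FIRST[S]={a}  FIRST[A]={a,b}  FIRST[B]={a}
pass 2: — fixpoint
  FIRST[S]={a}  FIRST[A]={a,b}  FIRST[B]={a}

FOLLOW sets:
initialize: $ ∈ FOLLOW(S)
round 1:
  A→b A b: FOLLOW(A) ⊇ FIRST(b) = {b}; new: +{b}
  S→a A: FOLLOW(A) ⊇ FOLLOW(S) ⊇ {$}; new: +{$}
  S→a B: FOLLOW(B) ⊇ FOLLOW(S) ⊇ {$}; new: +{$}
  S: {$}  A: {$,b}  B: {$}
round 2: — fixpoint
  S: {$}  A: {$,b}  B: {$}

FOLLOW(A) = ["$", "b"]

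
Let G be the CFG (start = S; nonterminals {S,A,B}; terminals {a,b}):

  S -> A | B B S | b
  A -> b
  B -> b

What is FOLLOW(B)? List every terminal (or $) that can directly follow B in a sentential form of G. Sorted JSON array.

FIRST iteration:
pass 1:
  A via A→b: +{b}
  B via B→b: +{b}
  S via S→A: +{b}
  FIRST[S]={b}  FIRST[A]={b}  FIRST[B]={b}
pass 2: (no change)
  FIRST[S]={b}  FIRST[A]={b}  FIRST[B]={b}

FOLLOW sets:
FOLLOW(S) := {$}
iter 1:
  S→A: FOLLOW(A) ⊇ FOLLOW(S) ⊇ {$}; new: +{$}
  S→B B S: FOLLOW(B) ⊇ FIRST(B) = {b}; new: +{b}
  S: {$}  A: {$}  B: {b}
iter 2: (stable)
  S: {$}  A: {$}  B: {b}

FOLLOW(B) = ["b"]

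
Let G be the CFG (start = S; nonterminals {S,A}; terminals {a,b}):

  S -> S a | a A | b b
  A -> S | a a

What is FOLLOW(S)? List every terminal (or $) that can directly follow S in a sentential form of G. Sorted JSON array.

FIRST sets, iterate to fixpoint:
iter 1:
  A via A→a a: +{a}
  S via S→a A: +{a}
  S via S→b b: +{b}
  FIRST(S)={a,b}  FIRST(A)={a}
iter 2:
  A via A→S: +{b}
  FIRST(S)={a,b}  FIRST(A)={a,b}
iter 3: done
  FIRST(S)={a,b}  FIRST(A)={a,b}

FOLLOW iteration:
initialize: $ ∈ FOLLOW(S)
round 1:
  S→S a: FOLLOW(S) ⊇ FIRST(a) = {a}; new: +{a}
  S→a A: FOLLOW(A) ⊇ FOLLOW(S) ⊇ {$,a}; new: +{$,a}
  FOLLOW[S]={$,a}  FOLLOW[A]={$,a}
round 2: — fixpoint
  FOLLOW[S]={$,a}  FOLLOW[A]={$,a}

FOLLOW(S) = ["$", "a"]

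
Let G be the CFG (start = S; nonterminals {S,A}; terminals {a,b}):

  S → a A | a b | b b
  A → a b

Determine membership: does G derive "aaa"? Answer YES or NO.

CNF form of G:
  S -> T0 A | T0 T1 | T1 T1
  A -> T0 T1
  T0 -> a
  T1 -> b

Fill CYK table bottom-up:
  cell(0,0) a: {T0}  orig:{}
  cell(1,1) a: {T0}  orig:{}
  cell(2,2) a: {T0}  orig:{}
  cell(0,1) aa: ∅
  cell(1,2) aa: ∅
  cell(0,2) aaa: ∅

S ∉ T[0,2] ⇒ NO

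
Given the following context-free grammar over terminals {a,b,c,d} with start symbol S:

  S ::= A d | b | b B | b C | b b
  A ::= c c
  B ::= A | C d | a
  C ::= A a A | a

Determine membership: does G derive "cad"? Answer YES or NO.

CNF form of G:
  S -> A T1 | T3 B | T3 C | T3 T3 | b
  A -> T0 T0
  B -> C T1 | T0 T0 | a
  C -> A X4 | a
  T0 -> c
  T1 -> d
  T2 -> a
  T3 -> b
  X4 -> T2 A

CYK fill:
  cell(0,0) c: {T0}  orig:{}
  cell(1,1) a: {B,C,T2}  orig:{B,C}
  cell(2,2) d: {T1}  orig:{}
  cell(0,1) ca: ∅
  cell(1,2) ad: {B}
  cell(0,2) cad: ∅

S ∉ T[0,2] ⇒ NO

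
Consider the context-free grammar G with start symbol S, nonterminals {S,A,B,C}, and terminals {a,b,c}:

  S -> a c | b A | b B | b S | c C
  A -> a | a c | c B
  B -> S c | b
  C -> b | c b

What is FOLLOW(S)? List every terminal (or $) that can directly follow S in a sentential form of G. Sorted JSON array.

Compute FIRST by fixpoint:
[1]
  A via A→a: +{a}
  A via A→c B: +{c}
  B via B→b: +{b}
  C via C→b: +{b}
  C via C→c b: +{c}
  S via S→a c: +{a}
  S via S→b A: +{b}
  S via S→c C: +{c}
  S: {a,b,c}  A: {a,c}  B: {b}  C: {b,c}
[2]
  B via B→S c: +{a,c}
  S: {a,b,c}  A: {a,c}  B: {a,b,c}  C: {b,c}
[3] (no change)
  S: {a,b,c}  A: {a,c}  B: {a,b,c}  C: {b,c}

FOLLOW sets:
FOLLOW(S) := {$}
iter 1:
  B→S c: FOLLOW(S) ⊇ FIRST(c) = {c}; new: +{c}
  S→b A: FOLLOW(A) ⊇ FOLLOW(S) ⊇ {$,c}; new: +{$,c}
  S→b B: FOLLOW(B) ⊇ FOLLOW(S) ⊇ {$,c}; new: +{$,c}
  S→c C: FOLLOW(C) ⊇ FOLLOW(S) ⊇ {$,c}; new: +{$,c}
  S: {$,c}  A: {$,c}  B: {$,c}  C: {$,c}
iter 2: done
  S: {$,c}  A: {$,c}  B: {$,c}  C: {$,c}

FOLLOW(S) = ["$", "c"]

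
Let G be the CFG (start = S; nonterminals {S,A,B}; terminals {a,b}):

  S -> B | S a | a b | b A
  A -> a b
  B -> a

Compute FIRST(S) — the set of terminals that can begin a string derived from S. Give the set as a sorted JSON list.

FIRST sets, iterate to fixpoint:
pass 1:
  A via A→a b: +{a}
  B via B→a: +{a}
  S via S→B: +{a}
  S via S→b A: +{b}
  S: {a,b}  A: {a}  B: {a}
pass 2: done
  S: {a,b}  A: {a}  B: {a}

FIRST(S) = ["a", "b"]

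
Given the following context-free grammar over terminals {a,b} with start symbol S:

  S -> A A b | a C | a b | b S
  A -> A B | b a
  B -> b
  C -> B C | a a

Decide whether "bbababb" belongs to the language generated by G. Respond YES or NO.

Convert to CNF:
  S -> A X2 | T0 S | T1 C | T1 T0
  A -> A B | T0 T1
  B -> b
  C -> B C | T1 T1
  T0 -> b
  T1 -> a
  X2 -> A T0

Fill CYK table bottom-up:
  [0..0]={B,T0}  "b"  orig:{B}
  [1..1]={B,T0}  "b"  orig:{B}
  [2..2]={T1}  "a"  orig:{}
  [3..3]={B,T0}  "b"  orig:{B}
  [4..4]={T1}  "a"  orig:{}
  [5..5]={B,T0}  "b"  orig:{B}
  [6..6]={B,T0}  "b"  orig:{B}
  [0..1]=∅  "bb"
  [1..2]={A}  "ba"
  [2..3]={S}  "ab"
  [3..4]={A}  "ba"
  [4..5]={S}  "ab"
  [5..6]=∅  "bb"
  [0..2]=∅  "bba"
  [1..3]={A,S,X2}  "bab"  orig:{A,S}
  [2..4]=∅  "aba"
  [3..5]={A,S,X2}  "bab"  orig:{A,S}
  [4..6]=∅  "abb"
  [0..3]={S}  "bbab"
  [1..4]=∅  "baba"
  [2..5]=∅  "abab"
  [3..6]={A,X2}  "babb"  orig:{A}
  [0..4]=∅  "bbaba"
  [1..5]={S}  "babab"
  [2..6]=∅  "ababb"
  [0..5]={S}  "bbabab"
  [1..6]={S}  "bababb"
  [0..6]={S}  "bbababb"

S ∈ T[0,6] ⇒ YES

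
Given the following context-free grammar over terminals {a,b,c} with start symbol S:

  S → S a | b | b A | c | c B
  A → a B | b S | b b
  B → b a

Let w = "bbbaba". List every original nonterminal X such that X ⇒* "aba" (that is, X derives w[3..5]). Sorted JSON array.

CNF form of G:
  S -> S T0 | T1 A | T2 B | b | c
  A -> T0 B | T1 S | T1 T1
  B -> T1 T0
  T0 -> a
  T1 -> b
  T2 -> c

CYK table (by increasing span) (cells [i..j] with 3 ≤ i ≤ j ≤ 5 only):
  cell(3,3) a: {T0}  orig:{}
  cell(4,4) b: {S,T1}  orig:{S}
  cell(5,5) a: {T0}  orig:{}
  cell(3,4) ab: ∅
  cell(4,5) ba: {B,S}
  cell(3,5) aba: {A}

Original NTs in T[3,5] deriving "aba": ["A"]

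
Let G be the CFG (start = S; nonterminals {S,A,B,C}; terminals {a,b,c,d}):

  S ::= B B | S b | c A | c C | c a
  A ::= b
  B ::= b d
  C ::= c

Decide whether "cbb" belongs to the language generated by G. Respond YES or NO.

Convert to CNF:
  S -> B B | S T0 | T2 A | T2 C | T2 T3
  A -> b
  B -> T0 T1
  C -> c
  T0 -> b
  T1 -> d
  T2 -> c
  T3 -> a

Fill CYK table bottom-up:
  T[0,0] 'c' = {C,T2}  orig:{C}
  T[1,1] 'b' = {A,T0}  orig:{A}
  T[2,2] 'b' = {A,T0}  orig:{A}
  T[0,1] 'cb' = {S}
  T[1,2] 'bb' = ∅
  T[0,2] 'cbb' = {S}

S ∈ T[0,2] ⇒ YES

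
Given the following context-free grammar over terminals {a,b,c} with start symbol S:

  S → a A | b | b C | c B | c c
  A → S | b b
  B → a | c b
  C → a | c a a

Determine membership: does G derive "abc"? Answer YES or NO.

Convert to CNF:
  S -> T0 A | T1 C | T2 B | T2 T2 | b
  A -> T0 A | T1 C | T1 T1 | T2 B | T2 T2 | b
  B -> T2 T1 | a
  C -> T2 X3 | a
  T0 -> a
  T1 -> b
  T2 -> c
  X3 -> T0 T0

CYK table (by increasing span):
  [0..0]={B,C,T0}  "a"  orig:{B,C}
  [1..1]={A,S,T1}  "b"  orig:{A,S}
  [2..2]={T2}  "c"  orig:{}
  [0..1]={A,S}  "ab"
  [1..2]=∅  "bc"
  [0..2]=∅  "abc"

S ∉ T[0,2] ⇒ NO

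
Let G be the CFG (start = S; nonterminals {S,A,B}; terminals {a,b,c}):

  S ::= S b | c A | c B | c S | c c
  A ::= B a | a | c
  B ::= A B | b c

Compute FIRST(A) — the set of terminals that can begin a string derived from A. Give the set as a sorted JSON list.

Compute FIRST by fixpoint:
[1]
  A via A→a: +{a}
  A via A→c: +{c}
  B via B→A B: +{a,c}
  B via B→b c: +{b}
  S via S→c A: +{c}
  FIRST(S)={c}  FIRST(A)={a,c}  FIRST(B)={a,b,c}
[2]
  A via A→B a: +{b}
  FIRST(S)={c}  FIRST(A)={a,b,c}  FIRST(B)={a,b,c}
[3] (stable)
  FIRST(S)={c}  FIRST(A)={a,b,c}  FIRST(B)={a,b,c}

FIRST(A) = ["a", "b", "c"]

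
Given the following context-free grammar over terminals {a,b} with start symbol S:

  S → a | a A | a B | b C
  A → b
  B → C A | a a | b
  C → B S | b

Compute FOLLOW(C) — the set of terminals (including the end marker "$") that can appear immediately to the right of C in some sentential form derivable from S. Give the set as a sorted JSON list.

FIRST sets, iterate to fixpoint:
iter 1:
  A via A→b: +{b}
  B via B→a a: +{a}
  B via B→b: +{b}
  C via C→B S: +{a,b}
  S via S→a: +{a}
  S via S→b C: +{b}
  FIRST(S)={a,b}  FIRST(A)={b}  FIRST(B)={a,b}  FIRST(C)={a,b}
iter 2: (stable)
  FIRST(S)={a,b}  FIRST(A)={b}  FIRST(B)={a,b}  FIRST(C)={a,b}

FOLLOW sets:
FOLLOW(S) := {$}
iter 1:
  B→C A: FOLLOW(C) ⊇ FIRST(A) = {b}; new: +{b}
  C→B S: FOLLOW(B) ⊇ FIRST(S) = {a,b}; new: +{a,b}
  C→B S: FOLLOW(S) ⊇ FOLLOW(C) ⊇ {b}; new: +{b}
  S→a A: FOLLOW(A) ⊇ FOLLOW(S) ⊇ {$,b}; new: +{$,b}
  S→a B: FOLLOW(B) ⊇ FOLLOW(S) ⊇ {$,b}; new: +{$}
  S→b C: FOLLOW(C) ⊇ FOLLOW(S) ⊇ {$,b}; new: +{$}
  S: {$,b}  A: {$,b}  B: {$,a,b}  C: {$,b}
iter 2:
  B→C A: FOLLOW(A) ⊇ FOLLOW(B) ⊇ {$,a,b}; new: +{a}
  S: {$,b}  A: {$,a,b}  B: {$,a,b}  C: {$,b}
iter 3: (stable)
  S: {$,b}  A: {$,a,b}  B: {$,a,b}  C: {$,b}

FOLLOW(C) = ["$", "b"]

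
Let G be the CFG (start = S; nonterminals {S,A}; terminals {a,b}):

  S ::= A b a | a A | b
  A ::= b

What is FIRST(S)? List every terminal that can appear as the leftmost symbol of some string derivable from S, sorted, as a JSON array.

Compute FIRST by fixpoint:
iter 1:
  A via A→b: +{b}
  S via S→A b a: +{b}
  S via S→a A: +{a}
  FIRST(S)={a,b}  FIRST(A)={b}
iter 2: done
  FIRST(S)={a,b}  FIRST(A)={b}

FIRST(S) = ["a", "b"]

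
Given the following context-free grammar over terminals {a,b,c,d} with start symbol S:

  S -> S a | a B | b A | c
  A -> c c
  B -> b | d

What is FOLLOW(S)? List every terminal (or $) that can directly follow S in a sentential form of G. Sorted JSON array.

Compute FIRST by fixpoint:
[1]
  A via A→c c: +{c}
  B via B→b: +{b}
  B via B→d: +{d}
  S via S→a B: +{a}
  S via S→b A: +{b}
  S via S→c: +{c}
  FIRST[S]={a,b,c}  FIRST[A]={c}  FIRST[B]={b,d}
[2] — fixpoint
  FIRST[S]={a,b,c}  FIRST[A]={c}  FIRST[B]={b,d}

FOLLOW iteration:
FOLLOW(S) := {$}
iter 1:
  S→S a: FOLLOW(S) ⊇ FIRST(a) = {a}; new: +{a}
  S→a B: FOLLOW(B) ⊇ FOLLOW(S) ⊇ {$,a}; new: +{$,a}
  S→b A: FOLLOW(A) ⊇ FOLLOW(S) ⊇ {$,a}; new: +{$,a}
  FOLLOW[S]={$,a}  FOLLOW[A]={$,a}  FOLLOW[B]={$,a}
iter 2: (stable)
  FOLLOW[S]={$,a}  FOLLOW[A]={$,a}  FOLLOW[B]={$,a}

FOLLOW(S) = ["$", "a"]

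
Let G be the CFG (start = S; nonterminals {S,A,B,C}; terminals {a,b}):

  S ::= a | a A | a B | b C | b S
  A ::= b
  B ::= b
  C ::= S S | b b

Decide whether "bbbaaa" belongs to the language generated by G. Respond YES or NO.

Convert to CNF:
  S -> T0 C | T0 S | T1 A | T1 B | a
  A -> b
  B -> b
  C -> S S | T0 T0
  T0 -> b
  T1 -> a

Fill CYK table bottom-up:
  T[0,0] 'b' = {A,B,T0}  orig:{A,B}
  T[1,1] 'b' = {A,B,T0}  orig:{A,B}
  T[2,2] 'b' = {A,B,T0}  orig:{A,B}
  T[3,3] 'a' = {S,T1}  orig:{S}
  T[4,4] 'a' = {S,T1}  orig:{S}
  T[5,5] 'a' = {S,T1}  orig:{S}
  T[0,1] 'bb' = {C}
  T[1,2] 'bb' = {C}
  T[2,3] 'ba' = {S}
  T[3,4] 'aa' = {C}
  T[4,5] 'aa' = {C}
  T[0,2] 'bbb' = {S}
  T[1,3] 'bba' = {S}
  T[2,4] 'baa' = {C,S}
  T[3,5] 'aaa' = ∅
  T[0,3] 'bbba' = {C,S}
  T[1,4] 'bbaa' = {C,S}
  T[2,5] 'baaa' = {C}
  T[0,4] 'bbbaa' = {C,S}
  T[1,5] 'bbaaa' = {C,S}
  T[0,5] 'bbbaaa' = {C,S}

S ∈ T[0,5] ⇒ YES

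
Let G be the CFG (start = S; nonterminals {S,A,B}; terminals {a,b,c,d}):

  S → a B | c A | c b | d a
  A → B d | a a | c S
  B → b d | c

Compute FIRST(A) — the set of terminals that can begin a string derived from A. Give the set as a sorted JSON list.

FIRST iteration:
[1]
  A via A→a a: +{a}
  A via A→c S: +{c}
  B via B→b d: +{b}
  B via B→c: +{c}
  S via S→a B: +{a}
  S via S→c A: +{c}
  S via S→d a: +{d}
  FIRST(S)={a,c,d}  FIRST(A)={a,c}  FIRST(B)={b,c}
[2]
  A via A→B d: +{b}
  FIRST(S)={a,c,d}  FIRST(A)={a,b,c}  FIRST(B)={b,c}
[3] done
  FIRST(S)={a,c,d}  FIRST(A)={a,b,c}  FIRST(B)={b,c}

FIRST(A) = ["a", "b", "c"]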